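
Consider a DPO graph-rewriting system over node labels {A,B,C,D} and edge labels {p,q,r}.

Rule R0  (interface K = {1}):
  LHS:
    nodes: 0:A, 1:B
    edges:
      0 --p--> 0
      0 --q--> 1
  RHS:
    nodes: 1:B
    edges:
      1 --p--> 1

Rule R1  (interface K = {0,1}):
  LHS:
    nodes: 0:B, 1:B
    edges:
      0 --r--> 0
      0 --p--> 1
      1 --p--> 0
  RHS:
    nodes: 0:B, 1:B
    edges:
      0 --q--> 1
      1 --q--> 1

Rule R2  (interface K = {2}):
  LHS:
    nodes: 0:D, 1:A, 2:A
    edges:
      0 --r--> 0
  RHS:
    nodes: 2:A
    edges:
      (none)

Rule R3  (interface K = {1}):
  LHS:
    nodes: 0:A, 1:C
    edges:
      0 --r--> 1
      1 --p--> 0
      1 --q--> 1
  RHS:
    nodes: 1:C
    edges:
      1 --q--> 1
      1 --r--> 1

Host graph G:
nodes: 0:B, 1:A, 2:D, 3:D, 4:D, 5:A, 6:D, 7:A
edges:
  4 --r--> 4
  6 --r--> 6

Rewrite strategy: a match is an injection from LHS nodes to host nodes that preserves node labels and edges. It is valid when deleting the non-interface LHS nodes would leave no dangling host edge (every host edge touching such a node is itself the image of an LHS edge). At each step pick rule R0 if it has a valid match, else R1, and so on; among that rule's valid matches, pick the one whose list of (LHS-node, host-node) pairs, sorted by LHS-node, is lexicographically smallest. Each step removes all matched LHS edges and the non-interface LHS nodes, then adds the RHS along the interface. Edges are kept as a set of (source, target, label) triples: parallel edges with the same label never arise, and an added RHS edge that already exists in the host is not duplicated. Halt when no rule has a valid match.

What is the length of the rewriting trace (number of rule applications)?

start.  V:8 E:2  edges: 4-r->4 6-r->6
1. fire R2 via {0↦4, 1↦1, 2↦5}  →  V:6 E:1  edges: 6-r->6
2. fire R2 via {0↦6, 1↦5, 2↦7}  →  V:4 E:0  edges: ∅
normal form: no rule applies after step 2

Answer: 2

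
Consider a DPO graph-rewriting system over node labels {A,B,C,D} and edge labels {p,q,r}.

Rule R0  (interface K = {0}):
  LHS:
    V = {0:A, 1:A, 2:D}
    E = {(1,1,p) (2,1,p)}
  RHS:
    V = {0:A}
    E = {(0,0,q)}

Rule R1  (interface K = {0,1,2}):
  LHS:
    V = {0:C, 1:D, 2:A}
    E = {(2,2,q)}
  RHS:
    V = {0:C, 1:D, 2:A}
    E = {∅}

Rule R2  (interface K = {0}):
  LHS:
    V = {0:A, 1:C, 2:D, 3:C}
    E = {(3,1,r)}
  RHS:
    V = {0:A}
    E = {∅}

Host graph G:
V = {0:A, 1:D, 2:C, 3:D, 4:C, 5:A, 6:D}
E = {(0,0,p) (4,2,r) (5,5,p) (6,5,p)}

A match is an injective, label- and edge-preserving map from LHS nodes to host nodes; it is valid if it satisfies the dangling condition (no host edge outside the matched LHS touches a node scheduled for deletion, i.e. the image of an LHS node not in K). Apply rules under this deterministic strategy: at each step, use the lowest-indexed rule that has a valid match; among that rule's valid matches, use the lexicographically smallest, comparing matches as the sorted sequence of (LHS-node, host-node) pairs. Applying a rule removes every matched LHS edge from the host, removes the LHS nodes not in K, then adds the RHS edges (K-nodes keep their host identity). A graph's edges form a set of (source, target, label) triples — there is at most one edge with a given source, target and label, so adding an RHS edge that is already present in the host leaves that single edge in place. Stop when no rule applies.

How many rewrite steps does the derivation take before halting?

[0] host  ⇒  7 nodes, 4 edges  {0-p->0 4-r->2 5-p->5 6-p->5}
[1] R0 @ {0↦0, 1↦5, 2↦6}  ⇒  5 nodes, 3 edges  {0-p->0 0-q->0 4-r->2}
[2] R1 @ {0↦2, 1↦1, 2↦0}  ⇒  5 nodes, 2 edges  {0-p->0 4-r->2}
[3] R2 @ {0↦0, 1↦2, 2↦1, 3↦4}  ⇒  2 nodes, 1 edges  {0-p->0}
final graph: no rule applies after step 3

Answer: 3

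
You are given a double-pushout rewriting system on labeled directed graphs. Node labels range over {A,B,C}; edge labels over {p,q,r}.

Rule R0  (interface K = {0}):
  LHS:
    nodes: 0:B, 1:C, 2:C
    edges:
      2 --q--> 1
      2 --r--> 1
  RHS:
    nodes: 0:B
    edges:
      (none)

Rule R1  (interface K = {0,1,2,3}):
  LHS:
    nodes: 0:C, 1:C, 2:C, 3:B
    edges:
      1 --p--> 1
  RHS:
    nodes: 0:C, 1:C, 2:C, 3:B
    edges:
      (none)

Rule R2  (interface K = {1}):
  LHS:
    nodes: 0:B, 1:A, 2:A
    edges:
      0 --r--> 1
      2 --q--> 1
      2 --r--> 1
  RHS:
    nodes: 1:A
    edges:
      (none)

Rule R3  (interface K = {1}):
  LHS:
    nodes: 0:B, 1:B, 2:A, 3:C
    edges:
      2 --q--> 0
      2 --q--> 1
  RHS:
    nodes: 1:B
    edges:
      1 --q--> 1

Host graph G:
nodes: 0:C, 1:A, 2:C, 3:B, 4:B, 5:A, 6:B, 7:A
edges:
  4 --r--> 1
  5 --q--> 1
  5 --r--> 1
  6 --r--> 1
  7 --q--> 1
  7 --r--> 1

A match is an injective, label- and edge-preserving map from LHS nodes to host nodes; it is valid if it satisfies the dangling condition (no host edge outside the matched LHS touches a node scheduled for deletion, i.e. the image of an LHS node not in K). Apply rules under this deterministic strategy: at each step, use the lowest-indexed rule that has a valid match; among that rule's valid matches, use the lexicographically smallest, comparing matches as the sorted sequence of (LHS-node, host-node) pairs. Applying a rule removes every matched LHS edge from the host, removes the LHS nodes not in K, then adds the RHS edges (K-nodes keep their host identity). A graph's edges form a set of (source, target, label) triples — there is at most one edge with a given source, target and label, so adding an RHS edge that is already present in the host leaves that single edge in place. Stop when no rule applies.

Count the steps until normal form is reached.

Answer: 2

Derivation:
initial: |V|=8 |E|=6  E = 4-r->1 5-q->1 5-r->1 6-r->1 7-q->1 7-r->1
step 1: apply R2 at {0↦4, 1↦1, 2↦5}  → |V|=6 |E|=3  E = 6-r->1 7-q->1 7-r->1
step 2: apply R2 at {0↦6, 1↦1, 2↦7}  → |V|=4 |E|=0  E = ∅
final graph: no rule applies after step 2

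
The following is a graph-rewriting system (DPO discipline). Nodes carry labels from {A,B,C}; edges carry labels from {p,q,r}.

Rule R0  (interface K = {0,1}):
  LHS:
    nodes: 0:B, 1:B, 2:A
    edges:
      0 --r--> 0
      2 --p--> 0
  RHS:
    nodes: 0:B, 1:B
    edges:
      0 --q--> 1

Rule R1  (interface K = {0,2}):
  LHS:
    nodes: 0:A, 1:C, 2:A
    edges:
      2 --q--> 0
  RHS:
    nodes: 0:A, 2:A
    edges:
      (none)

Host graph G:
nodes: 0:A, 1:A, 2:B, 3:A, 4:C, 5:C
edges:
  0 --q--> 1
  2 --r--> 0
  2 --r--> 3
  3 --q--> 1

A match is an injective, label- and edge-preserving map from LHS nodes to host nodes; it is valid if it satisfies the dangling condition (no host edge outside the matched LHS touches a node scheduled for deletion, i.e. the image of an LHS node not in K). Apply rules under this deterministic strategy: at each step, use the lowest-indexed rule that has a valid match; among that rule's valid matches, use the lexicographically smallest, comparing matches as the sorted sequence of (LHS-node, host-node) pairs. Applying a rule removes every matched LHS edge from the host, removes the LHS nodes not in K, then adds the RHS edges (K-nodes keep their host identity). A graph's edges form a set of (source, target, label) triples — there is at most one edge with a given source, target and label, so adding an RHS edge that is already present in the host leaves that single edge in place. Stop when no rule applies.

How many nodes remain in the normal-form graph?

Answer: 4

Rewrite trace:
start.  V:6 E:4  edges: 0-q->1 2-r->0 2-r->3 3-q->1
1. fire R1 via {0↦1, 1↦4, 2↦0}  →  V:5 E:3  edges: 2-r->0 2-r->3 3-q->1
2. fire R1 via {0↦1, 1↦5, 2↦3}  →  V:4 E:2  edges: 2-r->0 2-r->3
final graph: no rule applies after step 2
NF nodes: {0:A, 1:A, 2:B, 3:A}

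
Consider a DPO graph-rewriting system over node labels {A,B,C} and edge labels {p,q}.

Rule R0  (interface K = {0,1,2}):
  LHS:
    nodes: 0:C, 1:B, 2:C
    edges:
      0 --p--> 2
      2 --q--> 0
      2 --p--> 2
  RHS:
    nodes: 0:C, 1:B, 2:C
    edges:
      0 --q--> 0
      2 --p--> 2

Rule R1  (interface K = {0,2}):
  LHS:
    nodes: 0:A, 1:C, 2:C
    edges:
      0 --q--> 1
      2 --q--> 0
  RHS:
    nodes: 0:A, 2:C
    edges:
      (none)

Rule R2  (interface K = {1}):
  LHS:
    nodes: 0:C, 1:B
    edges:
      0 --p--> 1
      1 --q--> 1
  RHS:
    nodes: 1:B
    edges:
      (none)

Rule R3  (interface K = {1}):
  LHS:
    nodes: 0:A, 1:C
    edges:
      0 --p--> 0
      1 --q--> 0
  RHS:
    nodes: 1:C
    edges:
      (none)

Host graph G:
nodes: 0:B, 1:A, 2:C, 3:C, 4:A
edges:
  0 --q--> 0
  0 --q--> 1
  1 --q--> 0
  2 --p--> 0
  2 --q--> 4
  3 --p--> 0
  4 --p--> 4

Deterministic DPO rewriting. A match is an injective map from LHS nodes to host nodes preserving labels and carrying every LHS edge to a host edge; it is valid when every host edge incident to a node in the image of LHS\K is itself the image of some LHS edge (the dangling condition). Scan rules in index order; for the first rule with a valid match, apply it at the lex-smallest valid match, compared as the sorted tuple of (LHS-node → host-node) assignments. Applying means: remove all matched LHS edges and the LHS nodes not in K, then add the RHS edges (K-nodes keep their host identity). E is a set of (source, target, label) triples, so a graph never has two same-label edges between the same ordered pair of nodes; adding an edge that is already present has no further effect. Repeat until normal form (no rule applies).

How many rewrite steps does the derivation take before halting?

start.  V:5 E:7  edges: 0-q->0 0-q->1 1-q->0 2-p->0 2-q->4 3-p->0 4-p->4
1. fire R2 via {0↦3, 1↦0}  →  V:4 E:5  edges: 0-q->1 1-q->0 2-p->0 2-q->4 4-p->4
2. fire R3 via {0↦4, 1↦2}  →  V:3 E:3  edges: 0-q->1 1-q->0 2-p->0
final graph: no rule applies after step 2

Answer: 2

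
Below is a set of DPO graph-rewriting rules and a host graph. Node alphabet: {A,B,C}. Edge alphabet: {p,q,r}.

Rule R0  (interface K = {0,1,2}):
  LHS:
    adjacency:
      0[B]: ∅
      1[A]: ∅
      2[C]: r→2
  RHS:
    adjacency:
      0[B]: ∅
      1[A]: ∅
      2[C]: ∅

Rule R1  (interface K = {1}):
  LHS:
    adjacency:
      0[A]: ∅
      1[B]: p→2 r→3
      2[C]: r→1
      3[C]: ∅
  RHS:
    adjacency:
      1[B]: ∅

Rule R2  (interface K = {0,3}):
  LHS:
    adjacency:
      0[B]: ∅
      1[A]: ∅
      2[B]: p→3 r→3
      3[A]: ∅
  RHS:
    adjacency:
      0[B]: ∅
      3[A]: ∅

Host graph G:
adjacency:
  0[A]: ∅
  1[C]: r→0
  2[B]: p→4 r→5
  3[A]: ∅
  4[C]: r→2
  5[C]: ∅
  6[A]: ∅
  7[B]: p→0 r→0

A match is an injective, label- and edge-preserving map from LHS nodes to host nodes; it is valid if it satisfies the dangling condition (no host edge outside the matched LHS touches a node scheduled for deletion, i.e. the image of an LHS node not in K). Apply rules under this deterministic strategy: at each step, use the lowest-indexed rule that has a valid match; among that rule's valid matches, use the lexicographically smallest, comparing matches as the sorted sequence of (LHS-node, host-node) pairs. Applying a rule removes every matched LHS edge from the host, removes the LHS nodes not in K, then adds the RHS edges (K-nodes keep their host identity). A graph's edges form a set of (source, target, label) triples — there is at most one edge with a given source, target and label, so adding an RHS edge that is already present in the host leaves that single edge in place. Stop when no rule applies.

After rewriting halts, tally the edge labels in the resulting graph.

Answer: r:1

Steps:
[0] host  ⇒  8 nodes, 6 edges  {1-r->0 2-p->4 2-r->5 4-r->2 7-p->0 7-r->0}
[1] R1 @ {0↦3, 1↦2, 2↦4, 3↦5}  ⇒  5 nodes, 3 edges  {1-r->0 7-p->0 7-r->0}
[2] R2 @ {0↦2, 1↦6, 2↦7, 3↦0}  ⇒  3 nodes, 1 edges  {1-r->0}
final graph: no rule applies after step 2
NF edges: [(1, 0, 'r')]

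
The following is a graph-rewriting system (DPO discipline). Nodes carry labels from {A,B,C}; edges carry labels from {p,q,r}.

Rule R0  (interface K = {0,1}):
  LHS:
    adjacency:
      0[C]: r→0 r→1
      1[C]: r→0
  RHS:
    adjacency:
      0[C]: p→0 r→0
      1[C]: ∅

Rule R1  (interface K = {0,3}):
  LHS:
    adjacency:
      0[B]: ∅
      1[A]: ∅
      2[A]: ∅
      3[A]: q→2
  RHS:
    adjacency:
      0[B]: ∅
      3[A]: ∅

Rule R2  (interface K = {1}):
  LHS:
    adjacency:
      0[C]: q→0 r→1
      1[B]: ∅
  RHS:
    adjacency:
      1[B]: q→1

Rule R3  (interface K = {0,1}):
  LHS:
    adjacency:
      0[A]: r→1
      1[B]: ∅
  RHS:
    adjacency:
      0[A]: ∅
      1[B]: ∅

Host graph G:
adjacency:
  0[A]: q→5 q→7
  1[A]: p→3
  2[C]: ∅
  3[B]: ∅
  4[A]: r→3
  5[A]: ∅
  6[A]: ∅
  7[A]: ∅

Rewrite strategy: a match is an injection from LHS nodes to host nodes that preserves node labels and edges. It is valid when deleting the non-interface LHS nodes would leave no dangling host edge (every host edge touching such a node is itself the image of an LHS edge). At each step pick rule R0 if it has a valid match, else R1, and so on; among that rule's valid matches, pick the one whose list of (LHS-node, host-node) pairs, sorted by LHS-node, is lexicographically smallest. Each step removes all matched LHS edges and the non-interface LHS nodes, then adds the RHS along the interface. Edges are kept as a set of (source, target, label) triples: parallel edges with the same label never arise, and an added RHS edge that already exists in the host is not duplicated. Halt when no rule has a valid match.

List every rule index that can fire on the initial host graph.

Answer: [R1,R3]

Derivation:
R0: no valid match — LHS pattern not found
R1: 2 valid matches — {0↦3, 1↦6, 2↦5, 3↦0}, {0↦3, 1↦6, 2↦7, 3↦0}
R2: no valid match — LHS pattern not found
R3: 1 valid match — {0↦4, 1↦3}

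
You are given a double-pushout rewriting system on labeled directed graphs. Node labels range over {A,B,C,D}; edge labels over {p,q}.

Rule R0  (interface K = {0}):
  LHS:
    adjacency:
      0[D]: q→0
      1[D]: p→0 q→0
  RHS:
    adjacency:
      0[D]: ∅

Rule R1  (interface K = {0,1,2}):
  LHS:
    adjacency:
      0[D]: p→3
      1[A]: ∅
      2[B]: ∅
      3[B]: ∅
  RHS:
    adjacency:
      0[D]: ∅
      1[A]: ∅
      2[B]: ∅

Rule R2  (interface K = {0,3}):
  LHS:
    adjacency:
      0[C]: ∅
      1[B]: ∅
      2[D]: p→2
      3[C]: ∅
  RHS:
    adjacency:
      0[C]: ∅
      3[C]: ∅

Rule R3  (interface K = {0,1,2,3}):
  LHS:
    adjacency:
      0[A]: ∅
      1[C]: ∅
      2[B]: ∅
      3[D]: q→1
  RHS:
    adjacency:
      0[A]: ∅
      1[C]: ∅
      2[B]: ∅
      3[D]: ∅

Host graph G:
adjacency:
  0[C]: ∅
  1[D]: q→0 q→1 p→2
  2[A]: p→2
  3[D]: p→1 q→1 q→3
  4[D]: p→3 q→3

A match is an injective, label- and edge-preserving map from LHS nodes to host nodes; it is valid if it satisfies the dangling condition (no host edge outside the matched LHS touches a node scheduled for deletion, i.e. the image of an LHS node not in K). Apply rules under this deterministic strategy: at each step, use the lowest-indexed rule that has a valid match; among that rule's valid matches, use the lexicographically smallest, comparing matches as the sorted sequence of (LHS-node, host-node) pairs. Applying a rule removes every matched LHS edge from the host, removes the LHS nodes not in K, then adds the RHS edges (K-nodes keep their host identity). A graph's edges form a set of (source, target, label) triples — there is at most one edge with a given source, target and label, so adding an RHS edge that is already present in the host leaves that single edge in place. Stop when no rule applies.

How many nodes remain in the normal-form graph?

[0] host  ⇒  5 nodes, 9 edges  {1-q->0 1-q->1 1-p->2 2-p->2 3-p->1 3-q->1 3-q->3 4-p->3 4-q->3}
[1] R0 @ {0↦3, 1↦4}  ⇒  4 nodes, 6 edges  {1-q->0 1-q->1 1-p->2 2-p->2 3-p->1 3-q->1}
[2] R0 @ {0↦1, 1↦3}  ⇒  3 nodes, 3 edges  {1-q->0 1-p->2 2-p->2}
normal form: no rule applies after step 2
NF nodes: {0:C, 1:D, 2:A}

Answer: 3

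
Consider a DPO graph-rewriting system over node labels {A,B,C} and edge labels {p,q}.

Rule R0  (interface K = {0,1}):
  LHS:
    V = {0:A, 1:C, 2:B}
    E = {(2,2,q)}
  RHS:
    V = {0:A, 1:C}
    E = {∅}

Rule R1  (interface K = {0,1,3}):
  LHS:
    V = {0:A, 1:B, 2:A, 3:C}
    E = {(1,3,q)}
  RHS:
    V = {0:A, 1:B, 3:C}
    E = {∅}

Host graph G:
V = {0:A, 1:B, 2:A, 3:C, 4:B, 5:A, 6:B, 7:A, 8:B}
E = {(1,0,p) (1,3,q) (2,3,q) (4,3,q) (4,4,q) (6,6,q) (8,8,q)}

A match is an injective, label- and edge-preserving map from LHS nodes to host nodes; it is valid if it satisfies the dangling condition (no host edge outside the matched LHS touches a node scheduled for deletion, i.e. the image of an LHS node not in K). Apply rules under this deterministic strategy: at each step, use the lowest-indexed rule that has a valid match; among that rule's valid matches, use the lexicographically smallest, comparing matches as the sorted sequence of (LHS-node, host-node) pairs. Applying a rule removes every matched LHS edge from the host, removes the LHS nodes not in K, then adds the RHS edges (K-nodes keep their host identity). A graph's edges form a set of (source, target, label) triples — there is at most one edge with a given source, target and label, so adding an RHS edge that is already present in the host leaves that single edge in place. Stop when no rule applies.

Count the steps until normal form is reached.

Answer: 5

Derivation:
[0] host  ⇒  9 nodes, 7 edges  {1-p->0 1-q->3 2-q->3 4-q->3 4-q->4 6-q->6 8-q->8}
[1] R0 @ {0↦0, 1↦3, 2↦6}  ⇒  8 nodes, 6 edges  {1-p->0 1-q->3 2-q->3 4-q->3 4-q->4 8-q->8}
[2] R0 @ {0↦0, 1↦3, 2↦8}  ⇒  7 nodes, 5 edges  {1-p->0 1-q->3 2-q->3 4-q->3 4-q->4}
[3] R1 @ {0↦0, 1↦1, 2↦5, 3↦3}  ⇒  6 nodes, 4 edges  {1-p->0 2-q->3 4-q->3 4-q->4}
[4] R1 @ {0↦0, 1↦4, 2↦7, 3↦3}  ⇒  5 nodes, 3 edges  {1-p->0 2-q->3 4-q->4}
[5] R0 @ {0↦0, 1↦3, 2↦4}  ⇒  4 nodes, 2 edges  {1-p->0 2-q->3}
final graph: no rule applies after step 5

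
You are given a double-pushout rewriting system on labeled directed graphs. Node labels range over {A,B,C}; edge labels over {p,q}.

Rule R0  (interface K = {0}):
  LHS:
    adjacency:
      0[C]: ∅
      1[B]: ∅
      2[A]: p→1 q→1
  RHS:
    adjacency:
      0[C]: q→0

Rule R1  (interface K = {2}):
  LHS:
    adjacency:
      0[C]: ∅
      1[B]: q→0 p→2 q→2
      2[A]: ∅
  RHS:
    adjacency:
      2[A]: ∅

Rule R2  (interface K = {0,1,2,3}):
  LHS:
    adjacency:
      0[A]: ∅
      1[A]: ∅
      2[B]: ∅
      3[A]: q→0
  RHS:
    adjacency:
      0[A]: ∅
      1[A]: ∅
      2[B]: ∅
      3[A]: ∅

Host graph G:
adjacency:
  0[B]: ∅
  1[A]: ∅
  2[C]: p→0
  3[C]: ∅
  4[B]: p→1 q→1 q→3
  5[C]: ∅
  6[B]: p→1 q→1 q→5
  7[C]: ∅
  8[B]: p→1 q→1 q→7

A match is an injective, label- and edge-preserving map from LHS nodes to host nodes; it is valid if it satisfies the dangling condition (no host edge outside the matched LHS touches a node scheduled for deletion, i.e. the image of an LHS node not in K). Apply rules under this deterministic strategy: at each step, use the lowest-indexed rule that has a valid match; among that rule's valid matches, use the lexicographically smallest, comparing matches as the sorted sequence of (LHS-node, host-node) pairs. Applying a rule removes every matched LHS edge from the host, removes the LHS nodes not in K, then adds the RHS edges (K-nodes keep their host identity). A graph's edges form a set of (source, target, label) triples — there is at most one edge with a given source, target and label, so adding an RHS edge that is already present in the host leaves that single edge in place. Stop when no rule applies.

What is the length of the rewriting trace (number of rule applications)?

Answer: 3

Derivation:
[0] host  ⇒  9 nodes, 10 edges  {2-p->0 4-p->1 4-q->1 4-q->3 6-p->1 6-q->1 6-q->5 8-p->1 8-q->1 8-q->7}
[1] R1 @ {0↦3, 1↦4, 2↦1}  ⇒  7 nodes, 7 edges  {2-p->0 6-p->1 6-q->1 6-q->5 8-p->1 8-q->1 8-q->7}
[2] R1 @ {0↦5, 1↦6, 2↦1}  ⇒  5 nodes, 4 edges  {2-p->0 8-p->1 8-q->1 8-q->7}
[3] R1 @ {0↦7, 1↦8, 2↦1}  ⇒  3 nodes, 1 edges  {2-p->0}
final graph: no rule applies after step 3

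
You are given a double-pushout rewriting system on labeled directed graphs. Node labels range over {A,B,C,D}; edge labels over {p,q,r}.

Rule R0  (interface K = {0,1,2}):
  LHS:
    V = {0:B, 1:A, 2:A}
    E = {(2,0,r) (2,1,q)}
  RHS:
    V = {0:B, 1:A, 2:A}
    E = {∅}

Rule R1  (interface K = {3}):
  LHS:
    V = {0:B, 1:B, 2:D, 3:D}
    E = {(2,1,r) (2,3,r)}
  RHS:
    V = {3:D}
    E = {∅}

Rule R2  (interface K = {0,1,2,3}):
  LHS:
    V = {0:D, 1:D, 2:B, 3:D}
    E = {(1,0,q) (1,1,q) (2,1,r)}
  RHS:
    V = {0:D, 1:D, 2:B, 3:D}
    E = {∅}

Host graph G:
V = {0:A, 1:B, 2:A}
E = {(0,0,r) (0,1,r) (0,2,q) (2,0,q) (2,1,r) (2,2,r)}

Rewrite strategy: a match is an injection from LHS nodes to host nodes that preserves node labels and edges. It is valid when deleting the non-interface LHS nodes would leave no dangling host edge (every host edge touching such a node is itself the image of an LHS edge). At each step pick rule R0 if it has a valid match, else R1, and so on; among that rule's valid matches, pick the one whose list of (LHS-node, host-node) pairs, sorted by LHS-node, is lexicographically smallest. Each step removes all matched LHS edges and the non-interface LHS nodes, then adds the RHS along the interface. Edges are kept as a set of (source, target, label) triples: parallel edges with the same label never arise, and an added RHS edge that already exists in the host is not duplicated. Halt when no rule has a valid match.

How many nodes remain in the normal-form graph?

Answer: 3

Rewrite trace:
[0] host  ⇒  3 nodes, 6 edges  {0-r->0 0-r->1 0-q->2 2-q->0 2-r->1 2-r->2}
[1] R0 @ {0↦1, 1↦0, 2↦2}  ⇒  3 nodes, 4 edges  {0-r->0 0-r->1 0-q->2 2-r->2}
[2] R0 @ {0↦1, 1↦2, 2↦0}  ⇒  3 nodes, 2 edges  {0-r->0 2-r->2}
halt: no rule applies after step 2
NF nodes: {0:A, 1:B, 2:A}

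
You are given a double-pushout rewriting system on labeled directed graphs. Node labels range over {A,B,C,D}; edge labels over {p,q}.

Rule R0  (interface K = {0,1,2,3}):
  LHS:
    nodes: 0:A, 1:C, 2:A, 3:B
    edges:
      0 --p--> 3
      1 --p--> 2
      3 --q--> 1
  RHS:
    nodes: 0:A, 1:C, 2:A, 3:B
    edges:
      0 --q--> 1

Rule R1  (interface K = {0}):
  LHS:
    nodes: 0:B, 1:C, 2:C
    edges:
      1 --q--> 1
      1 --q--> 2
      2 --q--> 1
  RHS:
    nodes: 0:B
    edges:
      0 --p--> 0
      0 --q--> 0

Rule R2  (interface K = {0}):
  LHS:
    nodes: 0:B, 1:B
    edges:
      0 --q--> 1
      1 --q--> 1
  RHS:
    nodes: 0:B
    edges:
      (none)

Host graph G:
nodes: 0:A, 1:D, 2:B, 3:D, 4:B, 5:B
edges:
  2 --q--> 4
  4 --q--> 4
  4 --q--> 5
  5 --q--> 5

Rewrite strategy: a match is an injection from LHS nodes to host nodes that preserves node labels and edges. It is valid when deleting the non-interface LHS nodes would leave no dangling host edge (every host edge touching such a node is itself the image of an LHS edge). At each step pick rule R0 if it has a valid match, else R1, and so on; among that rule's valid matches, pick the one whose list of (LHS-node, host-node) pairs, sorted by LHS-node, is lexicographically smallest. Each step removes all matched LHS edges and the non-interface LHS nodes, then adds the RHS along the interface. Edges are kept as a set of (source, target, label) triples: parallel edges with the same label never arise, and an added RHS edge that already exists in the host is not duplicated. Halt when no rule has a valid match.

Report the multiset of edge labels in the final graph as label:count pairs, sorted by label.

initial: |V|=6 |E|=4  E = 2-q->4 4-q->4 4-q->5 5-q->5
step 1: apply R2 at {0↦4, 1↦5}  → |V|=5 |E|=2  E = 2-q->4 4-q->4
step 2: apply R2 at {0↦2, 1↦4}  → |V|=4 |E|=0  E = ∅
normal form: no rule applies after step 2
NF edges: []

Answer: (no edges)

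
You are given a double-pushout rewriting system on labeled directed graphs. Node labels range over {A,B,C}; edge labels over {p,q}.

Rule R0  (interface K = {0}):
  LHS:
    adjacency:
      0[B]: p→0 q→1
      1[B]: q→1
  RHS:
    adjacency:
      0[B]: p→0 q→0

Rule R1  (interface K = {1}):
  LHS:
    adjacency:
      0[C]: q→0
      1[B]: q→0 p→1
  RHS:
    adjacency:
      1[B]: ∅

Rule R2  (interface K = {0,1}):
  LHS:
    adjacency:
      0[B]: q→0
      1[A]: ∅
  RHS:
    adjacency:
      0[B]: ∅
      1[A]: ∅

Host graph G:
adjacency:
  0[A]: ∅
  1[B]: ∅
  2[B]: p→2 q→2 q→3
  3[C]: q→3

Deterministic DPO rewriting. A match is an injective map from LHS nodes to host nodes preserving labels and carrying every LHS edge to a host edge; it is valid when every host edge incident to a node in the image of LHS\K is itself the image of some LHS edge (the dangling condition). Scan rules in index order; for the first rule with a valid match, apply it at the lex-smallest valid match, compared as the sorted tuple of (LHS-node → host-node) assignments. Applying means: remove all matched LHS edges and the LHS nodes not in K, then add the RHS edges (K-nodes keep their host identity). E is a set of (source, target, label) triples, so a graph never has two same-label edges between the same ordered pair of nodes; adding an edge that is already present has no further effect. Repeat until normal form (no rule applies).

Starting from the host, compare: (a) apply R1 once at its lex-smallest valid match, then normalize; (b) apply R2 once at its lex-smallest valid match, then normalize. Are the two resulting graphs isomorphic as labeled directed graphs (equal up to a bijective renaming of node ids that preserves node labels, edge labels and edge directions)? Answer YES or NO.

Answer: YES

Rewrite trace:
branch R1-first: apply at {0↦3, 1↦2} → |E|=1, then 1 more step(s) → NF |V|=3 |E|=0 V={0:A, 1:B, 2:B} E=∅
branch R2-first: apply at {0↦2, 1↦0} → |E|=3, then 1 more step(s) → NF |V|=3 |E|=0 V={0:A, 1:B, 2:B} E=∅
graphs isomorphic (equal up to label-preserving node renaming)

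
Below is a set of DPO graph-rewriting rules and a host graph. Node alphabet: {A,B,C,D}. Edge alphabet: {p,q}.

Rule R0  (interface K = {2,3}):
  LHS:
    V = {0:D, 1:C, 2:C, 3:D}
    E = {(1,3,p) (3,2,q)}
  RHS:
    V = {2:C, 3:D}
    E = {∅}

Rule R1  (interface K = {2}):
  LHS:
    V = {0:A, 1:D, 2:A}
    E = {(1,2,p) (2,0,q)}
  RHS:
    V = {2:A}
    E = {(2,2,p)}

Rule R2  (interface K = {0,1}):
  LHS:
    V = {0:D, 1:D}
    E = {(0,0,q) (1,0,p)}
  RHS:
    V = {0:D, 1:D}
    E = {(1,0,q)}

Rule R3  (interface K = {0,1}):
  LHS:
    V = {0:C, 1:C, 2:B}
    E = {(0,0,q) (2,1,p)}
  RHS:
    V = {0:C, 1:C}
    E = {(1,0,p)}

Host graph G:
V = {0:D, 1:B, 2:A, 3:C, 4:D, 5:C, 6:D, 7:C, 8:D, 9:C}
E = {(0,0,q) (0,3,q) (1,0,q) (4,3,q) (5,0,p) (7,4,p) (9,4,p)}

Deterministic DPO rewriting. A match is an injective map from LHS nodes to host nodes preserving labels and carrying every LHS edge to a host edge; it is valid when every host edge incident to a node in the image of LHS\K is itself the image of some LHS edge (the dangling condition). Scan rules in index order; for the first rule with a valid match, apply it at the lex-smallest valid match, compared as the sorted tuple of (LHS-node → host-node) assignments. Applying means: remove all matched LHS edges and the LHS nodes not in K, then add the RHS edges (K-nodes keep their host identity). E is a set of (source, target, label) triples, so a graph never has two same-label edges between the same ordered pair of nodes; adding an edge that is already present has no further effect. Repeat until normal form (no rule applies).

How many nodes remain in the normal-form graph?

initial: |V|=10 |E|=7  E = 0-q->0 0-q->3 1-q->0 4-q->3 5-p->0 7-p->4 9-p->4
step 1: apply R0 at {0↦6, 1↦5, 2↦3, 3↦0}  → |V|=8 |E|=5  E = 0-q->0 1-q->0 4-q->3 7-p->4 9-p->4
step 2: apply R0 at {0↦8, 1↦7, 2↦3, 3↦4}  → |V|=6 |E|=3  E = 0-q->0 1-q->0 9-p->4
normal form: no rule applies after step 2
NF nodes: {0:D, 1:B, 2:A, 3:C, 4:D, 9:C}

Answer: 6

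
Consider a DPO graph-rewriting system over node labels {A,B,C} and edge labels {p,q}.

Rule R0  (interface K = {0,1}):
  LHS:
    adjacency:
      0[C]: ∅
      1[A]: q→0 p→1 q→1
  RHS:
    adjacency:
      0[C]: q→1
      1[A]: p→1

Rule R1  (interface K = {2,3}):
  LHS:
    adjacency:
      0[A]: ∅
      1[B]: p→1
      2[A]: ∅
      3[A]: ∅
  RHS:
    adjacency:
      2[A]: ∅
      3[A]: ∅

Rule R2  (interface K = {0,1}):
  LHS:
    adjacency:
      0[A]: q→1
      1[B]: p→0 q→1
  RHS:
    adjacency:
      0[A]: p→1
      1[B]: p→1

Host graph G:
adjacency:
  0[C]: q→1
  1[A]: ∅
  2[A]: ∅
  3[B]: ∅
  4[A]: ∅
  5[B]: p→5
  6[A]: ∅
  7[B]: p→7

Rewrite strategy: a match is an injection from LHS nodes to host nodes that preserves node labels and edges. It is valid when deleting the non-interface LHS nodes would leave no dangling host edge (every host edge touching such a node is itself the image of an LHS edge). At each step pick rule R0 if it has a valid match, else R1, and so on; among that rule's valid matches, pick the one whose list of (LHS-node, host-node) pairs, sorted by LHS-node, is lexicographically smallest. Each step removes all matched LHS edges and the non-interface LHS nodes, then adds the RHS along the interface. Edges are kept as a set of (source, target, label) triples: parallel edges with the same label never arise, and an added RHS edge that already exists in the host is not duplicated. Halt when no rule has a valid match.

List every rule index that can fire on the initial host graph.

Answer: [R1]

Rewrite trace:
R0: no valid match — LHS pattern not found
R1: 36 valid matches — {0↦2, 1↦5, 2↦1, 3↦4}, {0↦2, 1↦5, 2↦1, 3↦6}, {0↦2, 1↦5, 2↦4, 3↦1} (+33 more)
R2: no valid match — LHS pattern not found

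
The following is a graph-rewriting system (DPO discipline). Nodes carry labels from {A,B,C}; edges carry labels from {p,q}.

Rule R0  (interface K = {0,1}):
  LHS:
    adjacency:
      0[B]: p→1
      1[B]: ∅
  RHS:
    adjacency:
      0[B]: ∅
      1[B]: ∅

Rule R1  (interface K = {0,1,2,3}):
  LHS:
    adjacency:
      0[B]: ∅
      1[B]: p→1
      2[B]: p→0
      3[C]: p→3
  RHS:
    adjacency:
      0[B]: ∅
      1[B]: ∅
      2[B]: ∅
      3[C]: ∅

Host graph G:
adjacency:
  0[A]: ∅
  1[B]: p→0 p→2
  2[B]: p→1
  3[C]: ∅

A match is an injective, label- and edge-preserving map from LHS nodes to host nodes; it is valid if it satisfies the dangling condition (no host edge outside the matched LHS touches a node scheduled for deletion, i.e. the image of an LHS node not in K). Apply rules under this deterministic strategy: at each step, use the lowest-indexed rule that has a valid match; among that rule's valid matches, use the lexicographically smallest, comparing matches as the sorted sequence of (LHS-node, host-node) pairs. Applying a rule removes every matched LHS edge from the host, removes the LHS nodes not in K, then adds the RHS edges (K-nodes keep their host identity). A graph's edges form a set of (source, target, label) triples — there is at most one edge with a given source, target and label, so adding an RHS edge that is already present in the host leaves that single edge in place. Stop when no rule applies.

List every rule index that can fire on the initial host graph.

R0: 2 valid matches — {0↦1, 1↦2}, {0↦2, 1↦1}
R1: no valid match — LHS pattern not found

Answer: [R0]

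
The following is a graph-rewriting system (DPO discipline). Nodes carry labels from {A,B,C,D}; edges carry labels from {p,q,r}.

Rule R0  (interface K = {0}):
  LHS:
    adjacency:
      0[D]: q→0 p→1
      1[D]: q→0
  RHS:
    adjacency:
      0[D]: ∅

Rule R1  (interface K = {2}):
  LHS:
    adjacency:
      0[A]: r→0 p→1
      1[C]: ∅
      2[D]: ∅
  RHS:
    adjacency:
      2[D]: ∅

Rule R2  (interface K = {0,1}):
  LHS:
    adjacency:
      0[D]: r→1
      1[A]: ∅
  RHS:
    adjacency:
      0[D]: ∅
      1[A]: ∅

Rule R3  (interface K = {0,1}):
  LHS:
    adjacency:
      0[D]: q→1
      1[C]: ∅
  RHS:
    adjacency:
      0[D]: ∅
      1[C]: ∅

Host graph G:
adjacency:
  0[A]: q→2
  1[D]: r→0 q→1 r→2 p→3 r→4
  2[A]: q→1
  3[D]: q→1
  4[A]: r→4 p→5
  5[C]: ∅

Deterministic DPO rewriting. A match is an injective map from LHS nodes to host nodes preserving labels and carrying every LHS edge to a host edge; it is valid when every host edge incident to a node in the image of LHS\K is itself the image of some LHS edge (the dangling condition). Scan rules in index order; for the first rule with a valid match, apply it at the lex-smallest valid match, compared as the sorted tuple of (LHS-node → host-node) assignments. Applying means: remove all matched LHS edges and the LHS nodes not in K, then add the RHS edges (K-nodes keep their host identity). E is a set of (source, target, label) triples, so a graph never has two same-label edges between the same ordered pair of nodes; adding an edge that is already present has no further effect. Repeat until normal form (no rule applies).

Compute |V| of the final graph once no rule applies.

Answer: 3

Rewrite trace:
[0] host  ⇒  6 nodes, 10 edges  {0-q->2 1-r->0 1-q->1 1-r->2 1-p->3 1-r->4 2-q->1 3-q->1 4-r->4 4-p->5}
[1] R0 @ {0↦1, 1↦3}  ⇒  5 nodes, 7 edges  {0-q->2 1-r->0 1-r->2 1-r->4 2-q->1 4-r->4 4-p->5}
[2] R2 @ {0↦1, 1↦0}  ⇒  5 nodes, 6 edges  {0-q->2 1-r->2 1-r->4 2-q->1 4-r->4 4-p->5}
[3] R2 @ {0↦1, 1↦2}  ⇒  5 nodes, 5 edges  {0-q->2 1-r->4 2-q->1 4-r->4 4-p->5}
[4] R2 @ {0↦1, 1↦4}  ⇒  5 nodes, 4 edges  {0-q->2 2-q->1 4-r->4 4-p->5}
[5] R1 @ {0↦4, 1↦5, 2↦1}  ⇒  3 nodes, 2 edges  {0-q->2 2-q->1}
halt: no rule applies after step 5
NF nodes: {0:A, 1:D, 2:A}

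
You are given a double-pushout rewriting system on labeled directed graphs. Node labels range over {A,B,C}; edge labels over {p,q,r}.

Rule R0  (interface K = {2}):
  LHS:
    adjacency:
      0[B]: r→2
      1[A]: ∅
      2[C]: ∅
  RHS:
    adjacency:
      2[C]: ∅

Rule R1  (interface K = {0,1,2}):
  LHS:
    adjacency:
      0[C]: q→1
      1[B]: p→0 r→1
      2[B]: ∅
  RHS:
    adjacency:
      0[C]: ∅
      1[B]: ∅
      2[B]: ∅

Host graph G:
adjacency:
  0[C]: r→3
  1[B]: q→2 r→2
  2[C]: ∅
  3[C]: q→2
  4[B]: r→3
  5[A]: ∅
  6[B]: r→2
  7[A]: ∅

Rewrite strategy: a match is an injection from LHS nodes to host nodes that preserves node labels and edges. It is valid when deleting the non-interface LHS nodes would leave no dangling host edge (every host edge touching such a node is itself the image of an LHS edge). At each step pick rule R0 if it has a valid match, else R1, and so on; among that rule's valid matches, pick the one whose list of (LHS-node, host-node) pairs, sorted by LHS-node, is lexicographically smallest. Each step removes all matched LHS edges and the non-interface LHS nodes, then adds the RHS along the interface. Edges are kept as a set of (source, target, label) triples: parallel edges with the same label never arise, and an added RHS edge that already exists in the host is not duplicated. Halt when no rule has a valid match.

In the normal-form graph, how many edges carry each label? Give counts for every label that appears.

initial: |V|=8 |E|=6  E = 0-r->3 1-q->2 1-r->2 3-q->2 4-r->3 6-r->2
step 1: apply R0 at {0↦4, 1↦5, 2↦3}  → |V|=6 |E|=5  E = 0-r->3 1-q->2 1-r->2 3-q->2 6-r->2
step 2: apply R0 at {0↦6, 1↦7, 2↦2}  → |V|=4 |E|=4  E = 0-r->3 1-q->2 1-r->2 3-q->2
final graph: no rule applies after step 2
NF edges: [(0, 3, 'r'), (1, 2, 'q'), (1, 2, 'r'), (3, 2, 'q')]

Answer: q:2 r:2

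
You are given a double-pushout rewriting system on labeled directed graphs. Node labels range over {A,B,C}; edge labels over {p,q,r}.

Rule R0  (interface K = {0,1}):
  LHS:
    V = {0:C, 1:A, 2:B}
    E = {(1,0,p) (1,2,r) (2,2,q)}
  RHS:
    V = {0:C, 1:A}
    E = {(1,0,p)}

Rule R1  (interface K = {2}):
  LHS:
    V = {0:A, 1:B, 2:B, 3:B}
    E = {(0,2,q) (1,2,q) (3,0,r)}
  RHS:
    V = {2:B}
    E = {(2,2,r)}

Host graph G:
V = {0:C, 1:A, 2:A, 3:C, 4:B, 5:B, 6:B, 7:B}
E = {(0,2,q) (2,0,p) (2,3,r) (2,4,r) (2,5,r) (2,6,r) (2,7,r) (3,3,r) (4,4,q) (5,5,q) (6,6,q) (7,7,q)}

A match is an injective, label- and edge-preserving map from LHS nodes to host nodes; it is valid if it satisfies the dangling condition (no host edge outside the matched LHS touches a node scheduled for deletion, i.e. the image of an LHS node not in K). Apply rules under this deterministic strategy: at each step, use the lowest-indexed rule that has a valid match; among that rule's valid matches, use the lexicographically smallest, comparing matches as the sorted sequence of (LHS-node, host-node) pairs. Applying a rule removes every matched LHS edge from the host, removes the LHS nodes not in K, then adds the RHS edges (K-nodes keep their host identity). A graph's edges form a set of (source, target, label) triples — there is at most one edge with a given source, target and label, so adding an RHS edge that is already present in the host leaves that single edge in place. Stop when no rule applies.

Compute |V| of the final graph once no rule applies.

Answer: 4

Rewrite trace:
[0] host  ⇒  8 nodes, 12 edges  {0-q->2 2-p->0 2-r->3 2-r->4 2-r->5 2-r->6 2-r->7 3-r->3 4-q->4 5-q->5 6-q->6 7-q->7}
[1] R0 @ {0↦0, 1↦2, 2↦4}  ⇒  7 nodes, 10 edges  {0-q->2 2-p->0 2-r->3 2-r->5 2-r->6 2-r->7 3-r->3 5-q->5 6-q->6 7-q->7}
[2] R0 @ {0↦0, 1↦2, 2↦5}  ⇒  6 nodes, 8 edges  {0-q->2 2-p->0 2-r->3 2-r->6 2-r->7 3-r->3 6-q->6 7-q->7}
[3] R0 @ {0↦0, 1↦2, 2↦6}  ⇒  5 nodes, 6 edges  {0-q->2 2-p->0 2-r->3 2-r->7 3-r->3 7-q->7}
[4] R0 @ {0↦0, 1↦2, 2↦7}  ⇒  4 nodes, 4 edges  {0-q->2 2-p->0 2-r->3 3-r->3}
final graph: no rule applies after step 4
NF nodes: {0:C, 1:A, 2:A, 3:C}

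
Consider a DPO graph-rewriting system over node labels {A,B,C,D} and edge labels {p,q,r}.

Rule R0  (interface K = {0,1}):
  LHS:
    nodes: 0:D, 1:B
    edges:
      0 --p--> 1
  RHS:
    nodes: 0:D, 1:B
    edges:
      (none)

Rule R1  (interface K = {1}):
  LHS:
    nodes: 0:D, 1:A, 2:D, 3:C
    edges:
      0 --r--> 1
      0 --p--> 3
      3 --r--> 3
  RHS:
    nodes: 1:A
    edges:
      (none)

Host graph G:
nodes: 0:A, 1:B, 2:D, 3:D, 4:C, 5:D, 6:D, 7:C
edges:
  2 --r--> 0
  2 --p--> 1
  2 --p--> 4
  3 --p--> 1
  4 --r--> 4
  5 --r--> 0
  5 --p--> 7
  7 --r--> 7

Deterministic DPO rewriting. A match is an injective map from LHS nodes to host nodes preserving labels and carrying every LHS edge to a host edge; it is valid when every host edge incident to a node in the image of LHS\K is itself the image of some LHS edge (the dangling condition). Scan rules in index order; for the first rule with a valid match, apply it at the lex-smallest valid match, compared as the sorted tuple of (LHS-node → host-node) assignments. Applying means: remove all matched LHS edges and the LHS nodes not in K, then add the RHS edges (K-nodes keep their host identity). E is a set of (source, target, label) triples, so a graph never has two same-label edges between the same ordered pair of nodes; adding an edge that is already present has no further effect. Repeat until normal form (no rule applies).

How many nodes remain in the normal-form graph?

Answer: 2

Steps:
[0] host  ⇒  8 nodes, 8 edges  {2-r->0 2-p->1 2-p->4 3-p->1 4-r->4 5-r->0 5-p->7 7-r->7}
[1] R0 @ {0↦2, 1↦1}  ⇒  8 nodes, 7 edges  {2-r->0 2-p->4 3-p->1 4-r->4 5-r->0 5-p->7 7-r->7}
[2] R0 @ {0↦3, 1↦1}  ⇒  8 nodes, 6 edges  {2-r->0 2-p->4 4-r->4 5-r->0 5-p->7 7-r->7}
[3] R1 @ {0↦2, 1↦0, 2↦3, 3↦4}  ⇒  5 nodes, 3 edges  {5-r->0 5-p->7 7-r->7}
[4] R1 @ {0↦5, 1↦0, 2↦6, 3↦7}  ⇒  2 nodes, 0 edges  {∅}
normal form: no rule applies after step 4
NF nodes: {0:A, 1:B}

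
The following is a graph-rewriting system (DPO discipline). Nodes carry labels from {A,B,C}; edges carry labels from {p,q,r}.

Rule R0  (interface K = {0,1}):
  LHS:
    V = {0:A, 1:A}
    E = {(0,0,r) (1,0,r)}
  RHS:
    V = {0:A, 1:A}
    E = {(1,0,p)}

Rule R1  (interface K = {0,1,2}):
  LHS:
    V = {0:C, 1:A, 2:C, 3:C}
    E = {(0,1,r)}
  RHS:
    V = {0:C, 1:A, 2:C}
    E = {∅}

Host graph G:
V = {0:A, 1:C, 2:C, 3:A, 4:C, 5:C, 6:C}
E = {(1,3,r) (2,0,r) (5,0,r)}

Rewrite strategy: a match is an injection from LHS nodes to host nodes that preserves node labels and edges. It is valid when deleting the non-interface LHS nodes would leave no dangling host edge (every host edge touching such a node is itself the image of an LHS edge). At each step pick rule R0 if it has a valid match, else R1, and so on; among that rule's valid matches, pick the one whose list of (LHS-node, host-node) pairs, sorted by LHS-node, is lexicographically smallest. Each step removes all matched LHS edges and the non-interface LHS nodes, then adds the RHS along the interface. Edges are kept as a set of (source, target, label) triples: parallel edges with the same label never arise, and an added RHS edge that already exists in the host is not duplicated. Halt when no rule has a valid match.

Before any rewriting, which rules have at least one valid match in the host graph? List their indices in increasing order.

Answer: [R1]

Rewrite trace:
R0: no valid match — LHS pattern not found
R1: 18 valid matches — {0↦1, 1↦3, 2↦2, 3↦4}, {0↦1, 1↦3, 2↦2, 3↦6}, {0↦1, 1↦3, 2↦4, 3↦6} (+15 more)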